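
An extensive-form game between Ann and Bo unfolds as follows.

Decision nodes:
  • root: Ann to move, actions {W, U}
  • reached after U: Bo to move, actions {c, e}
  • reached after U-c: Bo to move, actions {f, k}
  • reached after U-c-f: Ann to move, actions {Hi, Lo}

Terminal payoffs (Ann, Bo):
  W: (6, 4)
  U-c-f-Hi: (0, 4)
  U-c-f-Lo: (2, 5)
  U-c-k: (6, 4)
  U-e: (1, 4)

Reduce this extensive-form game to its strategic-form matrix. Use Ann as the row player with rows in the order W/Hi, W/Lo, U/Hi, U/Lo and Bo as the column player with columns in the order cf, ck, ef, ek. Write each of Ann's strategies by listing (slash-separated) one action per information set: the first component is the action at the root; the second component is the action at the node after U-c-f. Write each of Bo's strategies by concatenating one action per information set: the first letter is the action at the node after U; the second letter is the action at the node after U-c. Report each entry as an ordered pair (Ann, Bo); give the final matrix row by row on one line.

W/Hi: (6,4) (6,4) (6,4) (6,4) | W/Lo: (6,4) (6,4) (6,4) (6,4) | U/Hi: (0,4) (6,4) (1,4) (1,4) | U/Lo: (2,5) (6,4) (1,4) (1,4)

           cf       ck       ef       ek
W/Hi    (6,4)    (6,4)    (6,4)    (6,4)
W/Lo    (6,4)    (6,4)    (6,4)    (6,4)
U/Hi    (0,4)    (6,4)    (1,4)    (1,4)
U/Lo    (2,5)    (6,4)    (1,4)    (1,4)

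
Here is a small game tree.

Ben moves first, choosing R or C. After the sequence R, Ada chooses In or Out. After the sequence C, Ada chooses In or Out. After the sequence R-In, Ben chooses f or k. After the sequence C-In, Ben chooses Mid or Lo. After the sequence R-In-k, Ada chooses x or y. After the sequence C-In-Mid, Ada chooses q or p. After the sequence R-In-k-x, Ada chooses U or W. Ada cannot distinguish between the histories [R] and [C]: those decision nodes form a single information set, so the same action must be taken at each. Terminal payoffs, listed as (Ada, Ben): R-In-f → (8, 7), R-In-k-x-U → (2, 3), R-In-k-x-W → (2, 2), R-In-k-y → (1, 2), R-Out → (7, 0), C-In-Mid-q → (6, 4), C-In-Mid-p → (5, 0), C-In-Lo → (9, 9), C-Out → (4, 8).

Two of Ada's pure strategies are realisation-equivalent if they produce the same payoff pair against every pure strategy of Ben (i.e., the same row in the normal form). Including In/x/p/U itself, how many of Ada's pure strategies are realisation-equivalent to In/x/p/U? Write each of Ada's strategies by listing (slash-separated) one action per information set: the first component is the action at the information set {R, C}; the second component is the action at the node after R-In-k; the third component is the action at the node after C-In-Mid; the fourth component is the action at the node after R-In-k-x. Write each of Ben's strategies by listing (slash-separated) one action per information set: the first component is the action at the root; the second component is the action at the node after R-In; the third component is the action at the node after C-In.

1

Row for In/x/p/U (columns R/f/Mid, R/f/Lo, R/k/Mid, R/k/Lo, C/f/Mid, C/f/Lo, C/k/Mid, C/k/Lo): (8,7) (8,7) (2,3) (2,3) (5,0) (9,9) (5,0) (9,9).
Every one of Ada's information sets is on the play path for some reply by Ben when Ada follows In/x/p/U.
Changing the action at any of them therefore changes at least one column, so only In/x/p/U itself gives this row.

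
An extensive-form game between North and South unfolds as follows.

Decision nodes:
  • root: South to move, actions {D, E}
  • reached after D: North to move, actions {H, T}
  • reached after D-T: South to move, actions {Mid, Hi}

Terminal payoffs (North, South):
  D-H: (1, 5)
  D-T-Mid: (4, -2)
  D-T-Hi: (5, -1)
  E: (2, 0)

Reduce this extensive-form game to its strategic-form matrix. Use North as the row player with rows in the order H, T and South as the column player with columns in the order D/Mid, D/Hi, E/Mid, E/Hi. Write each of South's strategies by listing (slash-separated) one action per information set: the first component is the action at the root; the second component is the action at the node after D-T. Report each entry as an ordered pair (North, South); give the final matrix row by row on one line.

        D/Mid     D/Hi    E/Mid     E/Hi
   H    (1,5)    (1,5)    (2,0)    (2,0)
   T   (4,-2)   (5,-1)    (2,0)    (2,0)

H: (1,5) (1,5) (2,0) (2,0) | T: (4,-2) (5,-1) (2,0) (2,0)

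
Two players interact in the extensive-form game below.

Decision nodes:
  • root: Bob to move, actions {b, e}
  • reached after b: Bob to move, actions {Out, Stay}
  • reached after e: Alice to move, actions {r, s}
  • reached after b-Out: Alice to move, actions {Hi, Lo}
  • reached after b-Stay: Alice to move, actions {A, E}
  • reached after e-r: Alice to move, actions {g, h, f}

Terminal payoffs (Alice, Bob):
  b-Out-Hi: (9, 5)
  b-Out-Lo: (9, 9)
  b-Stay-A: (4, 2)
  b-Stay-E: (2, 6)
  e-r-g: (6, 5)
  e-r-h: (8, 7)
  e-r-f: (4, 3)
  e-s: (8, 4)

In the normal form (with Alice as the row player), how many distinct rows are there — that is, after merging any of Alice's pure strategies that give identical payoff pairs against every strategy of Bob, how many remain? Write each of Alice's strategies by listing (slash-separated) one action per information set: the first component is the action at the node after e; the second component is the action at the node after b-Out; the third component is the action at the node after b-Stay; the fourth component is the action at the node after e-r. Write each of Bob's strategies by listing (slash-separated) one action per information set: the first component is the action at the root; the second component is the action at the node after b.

16

Alice has 24 pure strategies: r/Hi/A/g, r/Hi/A/h, r/Hi/A/f, r/Hi/E/g, r/Hi/E/h, r/Hi/E/f, r/Lo/A/g, r/Lo/A/h, r/Lo/A/f, r/Lo/E/g, r/Lo/E/h, r/Lo/E/f, s/Hi/A/g, s/Hi/A/h, s/Hi/A/f, s/Hi/E/g, s/Hi/E/h, s/Hi/E/f, s/Lo/A/g, s/Lo/A/h, s/Lo/A/f, s/Lo/E/g, s/Lo/E/h, s/Lo/E/f. Columns: b/Out, b/Stay, e/Out, e/Stay.
{r/Hi/A/g} → row (9,5) (4,2) (6,5) (6,5)
{r/Hi/A/h} → row (9,5) (4,2) (8,7) (8,7)
{r/Hi/A/f} → row (9,5) (4,2) (4,3) (4,3)
{r/Hi/E/g} → row (9,5) (2,6) (6,5) (6,5)
{r/Hi/E/h} → row (9,5) (2,6) (8,7) (8,7)
{r/Hi/E/f} → row (9,5) (2,6) (4,3) (4,3)
{r/Lo/A/g} → row (9,9) (4,2) (6,5) (6,5)
{r/Lo/A/h} → row (9,9) (4,2) (8,7) (8,7)
{r/Lo/A/f} → row (9,9) (4,2) (4,3) (4,3)
{r/Lo/E/g} → row (9,9) (2,6) (6,5) (6,5)
{r/Lo/E/h} → row (9,9) (2,6) (8,7) (8,7)
{r/Lo/E/f} → row (9,9) (2,6) (4,3) (4,3)
{s/Hi/A/g, s/Hi/A/h, s/Hi/A/f} → row (9,5) (4,2) (8,4) (8,4)
{s/Hi/E/g, s/Hi/E/h, s/Hi/E/f} → row (9,5) (2,6) (8,4) (8,4)
{s/Lo/A/g, s/Lo/A/h, s/Lo/A/f} → row (9,9) (4,2) (8,4) (8,4)
{s/Lo/E/g, s/Lo/E/h, s/Lo/E/f} → row (9,9) (2,6) (8,4) (8,4)
That's 16 distinct rows out of 24 strategies.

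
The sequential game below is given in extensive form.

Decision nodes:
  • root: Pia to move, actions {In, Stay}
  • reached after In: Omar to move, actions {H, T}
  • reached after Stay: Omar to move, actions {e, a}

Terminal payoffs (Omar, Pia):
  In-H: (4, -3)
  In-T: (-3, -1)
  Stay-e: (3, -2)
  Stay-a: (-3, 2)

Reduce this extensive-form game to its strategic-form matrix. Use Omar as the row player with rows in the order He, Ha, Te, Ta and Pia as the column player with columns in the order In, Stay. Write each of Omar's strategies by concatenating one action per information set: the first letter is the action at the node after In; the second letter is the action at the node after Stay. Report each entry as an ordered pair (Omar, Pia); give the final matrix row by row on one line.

He: (4,-3) (3,-2) | Ha: (4,-3) (-3,2) | Te: (-3,-1) (3,-2) | Ta: (-3,-1) (-3,2)

           In     Stay
  He   (4,-3)   (3,-2)
  Ha   (4,-3)   (-3,2)
  Te  (-3,-1)   (3,-2)
  Ta  (-3,-1)   (-3,2)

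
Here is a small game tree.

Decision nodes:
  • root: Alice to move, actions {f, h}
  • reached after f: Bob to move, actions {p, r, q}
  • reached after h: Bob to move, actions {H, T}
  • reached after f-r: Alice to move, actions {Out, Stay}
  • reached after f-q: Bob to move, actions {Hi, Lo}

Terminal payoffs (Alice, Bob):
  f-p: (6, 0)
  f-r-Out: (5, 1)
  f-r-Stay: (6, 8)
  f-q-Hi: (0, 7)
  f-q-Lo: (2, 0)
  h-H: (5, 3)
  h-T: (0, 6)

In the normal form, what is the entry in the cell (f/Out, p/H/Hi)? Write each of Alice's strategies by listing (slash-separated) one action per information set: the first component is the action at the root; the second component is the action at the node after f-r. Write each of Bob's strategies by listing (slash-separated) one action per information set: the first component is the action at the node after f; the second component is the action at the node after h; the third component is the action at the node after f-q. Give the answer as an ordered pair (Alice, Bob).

Trace the play path from the root:
  Alice plays f
  Bob plays p at [f]
→ terminal payoff (6, 0).
(Alice's choice at the node after f-r is never reached on this path, so it doesn't affect the outcome.)

(6, 0)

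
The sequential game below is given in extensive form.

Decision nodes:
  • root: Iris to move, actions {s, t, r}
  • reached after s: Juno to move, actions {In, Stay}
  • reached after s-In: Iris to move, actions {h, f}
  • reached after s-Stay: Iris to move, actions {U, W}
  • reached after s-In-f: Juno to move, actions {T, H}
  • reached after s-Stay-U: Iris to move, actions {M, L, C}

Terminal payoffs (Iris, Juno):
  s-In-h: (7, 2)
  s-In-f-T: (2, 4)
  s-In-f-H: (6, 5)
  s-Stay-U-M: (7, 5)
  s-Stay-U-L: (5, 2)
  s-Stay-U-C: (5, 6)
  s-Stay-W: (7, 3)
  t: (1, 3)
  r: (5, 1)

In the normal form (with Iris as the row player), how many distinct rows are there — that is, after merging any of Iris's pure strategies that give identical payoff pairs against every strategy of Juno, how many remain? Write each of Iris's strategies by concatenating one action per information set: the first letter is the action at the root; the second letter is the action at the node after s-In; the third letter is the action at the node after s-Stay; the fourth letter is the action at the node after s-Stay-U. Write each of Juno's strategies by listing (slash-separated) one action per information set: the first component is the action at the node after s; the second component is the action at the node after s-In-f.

10

Iris has 36 pure strategies: shUM, shUL, shUC, shWM, shWL, shWC, sfUM, sfUL, sfUC, sfWM, sfWL, sfWC, thUM, thUL, thUC, thWM, thWL, thWC, tfUM, tfUL, tfUC, tfWM, tfWL, tfWC, rhUM, rhUL, rhUC, rhWM, rhWL, rhWC, rfUM, rfUL, rfUC, rfWM, rfWL, rfWC. Columns: In/T, In/H, Stay/T, Stay/H.
{shUM} → row (7,2) (7,2) (7,5) (7,5)
{shUL} → row (7,2) (7,2) (5,2) (5,2)
{shUC} → row (7,2) (7,2) (5,6) (5,6)
{shWM, shWL, shWC} → row (7,2) (7,2) (7,3) (7,3)
{sfUM} → row (2,4) (6,5) (7,5) (7,5)
{sfUL} → row (2,4) (6,5) (5,2) (5,2)
{sfUC} → row (2,4) (6,5) (5,6) (5,6)
{sfWM, sfWL, sfWC} → row (2,4) (6,5) (7,3) (7,3)
{thUM, thUL, thUC, thWM, thWL, thWC, tfUM, tfUL, tfUC, tfWM, tfWL, tfWC} → row (1,3) (1,3) (1,3) (1,3)
{rhUM, rhUL, rhUC, rhWM, rhWL, rhWC, rfUM, rfUL, rfUC, rfWM, rfWL, rfWC} → row (5,1) (5,1) (5,1) (5,1)
That's 10 distinct rows out of 36 strategies.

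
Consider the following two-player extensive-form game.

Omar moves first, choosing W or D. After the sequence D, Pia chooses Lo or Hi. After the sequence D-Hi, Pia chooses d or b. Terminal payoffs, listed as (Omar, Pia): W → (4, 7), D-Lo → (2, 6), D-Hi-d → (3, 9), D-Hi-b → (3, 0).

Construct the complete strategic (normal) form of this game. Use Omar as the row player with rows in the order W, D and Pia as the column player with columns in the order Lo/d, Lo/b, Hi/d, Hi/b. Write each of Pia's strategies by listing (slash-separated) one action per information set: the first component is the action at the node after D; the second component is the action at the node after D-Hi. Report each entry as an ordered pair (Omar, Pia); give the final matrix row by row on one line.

         Lo/d     Lo/b     Hi/d     Hi/b
   W    (4,7)    (4,7)    (4,7)    (4,7)
   D    (2,6)    (2,6)    (3,9)    (3,0)

W: (4,7) (4,7) (4,7) (4,7) | D: (2,6) (2,6) (3,9) (3,0)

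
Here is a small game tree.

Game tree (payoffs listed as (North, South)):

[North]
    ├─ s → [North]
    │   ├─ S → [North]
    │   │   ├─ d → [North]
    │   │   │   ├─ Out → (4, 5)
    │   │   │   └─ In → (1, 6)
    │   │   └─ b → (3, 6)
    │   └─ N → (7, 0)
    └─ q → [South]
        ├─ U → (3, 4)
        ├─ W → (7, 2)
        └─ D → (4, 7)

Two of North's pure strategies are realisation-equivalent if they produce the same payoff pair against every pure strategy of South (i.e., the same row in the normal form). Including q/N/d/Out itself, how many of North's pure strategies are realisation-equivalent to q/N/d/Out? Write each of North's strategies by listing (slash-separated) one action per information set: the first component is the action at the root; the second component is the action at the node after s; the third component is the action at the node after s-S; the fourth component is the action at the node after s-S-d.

8

Row for q/N/d/Out (columns U, W, D): (3,4) (7,2) (4,7).
Under q/N/d/Out, North's choice at the node after s and at the node after s-S and at the node after s-S-d can never be reached regardless of what South does, so varying those choices leaves every outcome unchanged.
Holding the reachable choices fixed and varying the unreachable ones freely already gives 2 × 2 × 2 = 8 equivalent strategies.
No other strategy reproduces this row, so those 8 are the full class: q/S/d/Out, q/S/d/In, q/S/b/Out, q/S/b/In, q/N/d/Out, q/N/d/In, q/N/b/Out, q/N/b/In.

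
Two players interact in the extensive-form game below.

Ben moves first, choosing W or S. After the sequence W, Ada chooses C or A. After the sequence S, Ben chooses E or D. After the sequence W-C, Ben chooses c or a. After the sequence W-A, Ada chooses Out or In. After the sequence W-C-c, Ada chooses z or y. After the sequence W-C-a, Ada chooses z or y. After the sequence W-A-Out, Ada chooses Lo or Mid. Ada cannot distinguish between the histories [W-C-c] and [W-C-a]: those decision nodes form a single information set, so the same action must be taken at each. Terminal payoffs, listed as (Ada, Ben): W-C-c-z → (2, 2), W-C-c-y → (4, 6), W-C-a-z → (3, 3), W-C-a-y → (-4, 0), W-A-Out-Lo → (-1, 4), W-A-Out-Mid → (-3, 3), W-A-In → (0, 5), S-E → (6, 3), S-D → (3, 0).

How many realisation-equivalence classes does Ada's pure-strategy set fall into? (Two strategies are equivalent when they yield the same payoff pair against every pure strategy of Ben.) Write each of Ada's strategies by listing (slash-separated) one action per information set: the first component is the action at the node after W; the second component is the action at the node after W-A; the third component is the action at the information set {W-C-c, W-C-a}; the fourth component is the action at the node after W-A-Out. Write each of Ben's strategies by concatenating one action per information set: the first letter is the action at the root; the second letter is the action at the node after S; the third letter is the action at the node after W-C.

5

Ada has 16 pure strategies: C/Out/z/Lo, C/Out/z/Mid, C/Out/y/Lo, C/Out/y/Mid, C/In/z/Lo, C/In/z/Mid, C/In/y/Lo, C/In/y/Mid, A/Out/z/Lo, A/Out/z/Mid, A/Out/y/Lo, A/Out/y/Mid, A/In/z/Lo, A/In/z/Mid, A/In/y/Lo, A/In/y/Mid. Columns: WEc, WEa, WDc, WDa, SEc, SEa, SDc, SDa.
{C/Out/z/Lo, C/Out/z/Mid, C/In/z/Lo, C/In/z/Mid} → row (2,2) (3,3) (2,2) (3,3) (6,3) (6,3) (3,0) (3,0)
{C/Out/y/Lo, C/Out/y/Mid, C/In/y/Lo, C/In/y/Mid} → row (4,6) (-4,0) (4,6) (-4,0) (6,3) (6,3) (3,0) (3,0)
{A/Out/z/Lo, A/Out/y/Lo} → row (-1,4) (-1,4) (-1,4) (-1,4) (6,3) (6,3) (3,0) (3,0)
{A/Out/z/Mid, A/Out/y/Mid} → row (-3,3) (-3,3) (-3,3) (-3,3) (6,3) (6,3) (3,0) (3,0)
{A/In/z/Lo, A/In/z/Mid, A/In/y/Lo, A/In/y/Mid} → row (0,5) (0,5) (0,5) (0,5) (6,3) (6,3) (3,0) (3,0)
That's 5 distinct rows out of 16 strategies.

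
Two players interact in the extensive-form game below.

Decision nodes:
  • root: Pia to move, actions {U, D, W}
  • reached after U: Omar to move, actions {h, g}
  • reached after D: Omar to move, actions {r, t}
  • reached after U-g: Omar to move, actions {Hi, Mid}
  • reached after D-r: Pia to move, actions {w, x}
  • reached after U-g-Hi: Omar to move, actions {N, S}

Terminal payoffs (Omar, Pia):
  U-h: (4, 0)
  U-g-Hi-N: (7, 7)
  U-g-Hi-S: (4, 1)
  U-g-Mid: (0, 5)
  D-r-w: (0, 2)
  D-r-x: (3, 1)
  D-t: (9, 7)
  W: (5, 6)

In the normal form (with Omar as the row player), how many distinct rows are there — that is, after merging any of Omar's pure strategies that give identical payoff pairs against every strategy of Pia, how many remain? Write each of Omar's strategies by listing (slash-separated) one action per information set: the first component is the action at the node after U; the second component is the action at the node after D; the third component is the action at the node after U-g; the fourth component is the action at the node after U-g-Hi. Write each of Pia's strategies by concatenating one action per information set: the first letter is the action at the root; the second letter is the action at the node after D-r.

Omar has 16 pure strategies: h/r/Hi/N, h/r/Hi/S, h/r/Mid/N, h/r/Mid/S, h/t/Hi/N, h/t/Hi/S, h/t/Mid/N, h/t/Mid/S, g/r/Hi/N, g/r/Hi/S, g/r/Mid/N, g/r/Mid/S, g/t/Hi/N, g/t/Hi/S, g/t/Mid/N, g/t/Mid/S. Columns: Uw, Ux, Dw, Dx, Ww, Wx.
{h/r/Hi/N, h/r/Hi/S, h/r/Mid/N, h/r/Mid/S} → row (4,0) (4,0) (0,2) (3,1) (5,6) (5,6)
{h/t/Hi/N, h/t/Hi/S, h/t/Mid/N, h/t/Mid/S} → row (4,0) (4,0) (9,7) (9,7) (5,6) (5,6)
{g/r/Hi/N} → row (7,7) (7,7) (0,2) (3,1) (5,6) (5,6)
{g/r/Hi/S} → row (4,1) (4,1) (0,2) (3,1) (5,6) (5,6)
{g/r/Mid/N, g/r/Mid/S} → row (0,5) (0,5) (0,2) (3,1) (5,6) (5,6)
{g/t/Hi/N} → row (7,7) (7,7) (9,7) (9,7) (5,6) (5,6)
{g/t/Hi/S} → row (4,1) (4,1) (9,7) (9,7) (5,6) (5,6)
{g/t/Mid/N, g/t/Mid/S} → row (0,5) (0,5) (9,7) (9,7) (5,6) (5,6)
That's 8 distinct rows out of 16 strategies.

8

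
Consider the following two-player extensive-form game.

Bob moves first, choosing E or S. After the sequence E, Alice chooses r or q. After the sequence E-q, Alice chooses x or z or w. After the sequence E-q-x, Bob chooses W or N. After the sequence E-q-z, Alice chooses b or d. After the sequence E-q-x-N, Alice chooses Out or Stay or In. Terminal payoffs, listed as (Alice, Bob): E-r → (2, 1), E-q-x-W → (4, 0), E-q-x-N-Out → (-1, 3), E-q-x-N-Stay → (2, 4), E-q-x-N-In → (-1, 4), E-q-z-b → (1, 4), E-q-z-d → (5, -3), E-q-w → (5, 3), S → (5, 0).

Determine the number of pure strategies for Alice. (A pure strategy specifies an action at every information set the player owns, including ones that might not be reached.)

Alice owns the node after E with actions {r, q} — two choices.
Alice owns the node after E-q with actions {x, z, w} — three choices.
Alice owns the node after E-q-z with actions {b, d} — two choices.
Alice owns the node after E-q-x-N with actions {Out, Stay, In} — three choices.
A pure strategy fixes one action at each information set independently, so the count is the product 2 × 3 × 2 × 3 = 36.

36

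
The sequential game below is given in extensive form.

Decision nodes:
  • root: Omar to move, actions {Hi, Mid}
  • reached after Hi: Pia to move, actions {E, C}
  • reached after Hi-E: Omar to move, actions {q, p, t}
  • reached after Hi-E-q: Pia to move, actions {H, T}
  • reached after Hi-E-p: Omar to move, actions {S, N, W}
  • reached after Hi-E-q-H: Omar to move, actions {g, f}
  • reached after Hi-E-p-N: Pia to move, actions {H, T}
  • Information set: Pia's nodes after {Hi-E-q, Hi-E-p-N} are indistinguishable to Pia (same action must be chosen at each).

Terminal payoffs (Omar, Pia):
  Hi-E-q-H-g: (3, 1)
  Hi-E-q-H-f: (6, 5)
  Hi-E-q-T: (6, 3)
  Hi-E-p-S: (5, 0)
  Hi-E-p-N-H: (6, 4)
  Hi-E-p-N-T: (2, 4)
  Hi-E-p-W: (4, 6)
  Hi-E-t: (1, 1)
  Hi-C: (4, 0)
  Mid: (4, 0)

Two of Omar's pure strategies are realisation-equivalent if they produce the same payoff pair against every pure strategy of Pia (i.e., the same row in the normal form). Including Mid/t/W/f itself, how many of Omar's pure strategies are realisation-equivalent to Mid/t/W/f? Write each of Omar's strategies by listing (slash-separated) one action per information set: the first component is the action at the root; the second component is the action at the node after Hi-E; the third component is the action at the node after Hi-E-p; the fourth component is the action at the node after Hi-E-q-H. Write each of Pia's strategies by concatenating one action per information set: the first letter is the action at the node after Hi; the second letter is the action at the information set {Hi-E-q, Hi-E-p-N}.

Row for Mid/t/W/f (columns EH, ET, CH, CT): (4,0) (4,0) (4,0) (4,0).
Under Mid/t/W/f, Omar's choice at the node after Hi-E and at the node after Hi-E-p and at the node after Hi-E-q-H can never be reached regardless of what Pia does, so varying those choices leaves every outcome unchanged.
Holding the reachable choices fixed and varying the unreachable ones freely already gives 3 × 3 × 2 = 18 equivalent strategies.
No other strategy reproduces this row, so those 18 are the full class: Mid/q/S/g, Mid/q/S/f, Mid/q/N/g, Mid/q/N/f, Mid/q/W/g, Mid/q/W/f, Mid/p/S/g, Mid/p/S/f, Mid/p/N/g, Mid/p/N/f, Mid/p/W/g, Mid/p/W/f, Mid/t/S/g, Mid/t/S/f, Mid/t/N/g, Mid/t/N/f, Mid/t/W/g, Mid/t/W/f.

18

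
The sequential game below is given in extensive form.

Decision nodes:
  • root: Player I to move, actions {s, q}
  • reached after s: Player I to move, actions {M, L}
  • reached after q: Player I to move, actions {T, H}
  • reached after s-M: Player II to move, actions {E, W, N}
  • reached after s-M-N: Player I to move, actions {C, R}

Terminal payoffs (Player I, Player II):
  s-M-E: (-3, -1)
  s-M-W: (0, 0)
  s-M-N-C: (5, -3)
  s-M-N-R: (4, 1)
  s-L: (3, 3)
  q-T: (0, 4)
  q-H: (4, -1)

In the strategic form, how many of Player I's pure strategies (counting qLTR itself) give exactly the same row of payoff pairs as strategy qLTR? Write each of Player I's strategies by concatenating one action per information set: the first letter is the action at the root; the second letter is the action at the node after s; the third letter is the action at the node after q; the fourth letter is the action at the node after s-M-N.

4

Row for qLTR (columns E, W, N): (0,4) (0,4) (0,4).
Under qLTR, Player I's choice at the node after s and at the node after s-M-N can never be reached regardless of what Player II does, so varying those choices leaves every outcome unchanged.
Holding the reachable choices fixed and varying the unreachable ones freely already gives 2 × 2 = 4 equivalent strategies.
No other strategy reproduces this row, so those 4 are the full class: qMTC, qMTR, qLTC, qLTR.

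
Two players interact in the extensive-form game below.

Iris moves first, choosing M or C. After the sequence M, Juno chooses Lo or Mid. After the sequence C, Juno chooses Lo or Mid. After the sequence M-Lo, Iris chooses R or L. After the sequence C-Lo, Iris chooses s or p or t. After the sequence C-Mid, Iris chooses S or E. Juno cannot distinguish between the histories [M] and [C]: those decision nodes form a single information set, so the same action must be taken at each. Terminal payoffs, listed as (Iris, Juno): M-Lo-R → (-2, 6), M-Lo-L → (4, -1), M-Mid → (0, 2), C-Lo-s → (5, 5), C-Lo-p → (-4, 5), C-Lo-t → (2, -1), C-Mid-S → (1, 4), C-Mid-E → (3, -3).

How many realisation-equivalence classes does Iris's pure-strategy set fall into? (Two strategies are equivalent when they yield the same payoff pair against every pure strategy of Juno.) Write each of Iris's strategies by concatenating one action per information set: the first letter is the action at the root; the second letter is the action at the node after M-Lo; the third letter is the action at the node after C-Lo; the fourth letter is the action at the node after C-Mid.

8

Iris has 24 pure strategies: MRsS, MRsE, MRpS, MRpE, MRtS, MRtE, MLsS, MLsE, MLpS, MLpE, MLtS, MLtE, CRsS, CRsE, CRpS, CRpE, CRtS, CRtE, CLsS, CLsE, CLpS, CLpE, CLtS, CLtE. Columns: Lo, Mid.
{MRsS, MRsE, MRpS, MRpE, MRtS, MRtE} → row (-2,6) (0,2)
{MLsS, MLsE, MLpS, MLpE, MLtS, MLtE} → row (4,-1) (0,2)
{CRsS, CLsS} → row (5,5) (1,4)
{CRsE, CLsE} → row (5,5) (3,-3)
{CRpS, CLpS} → row (-4,5) (1,4)
{CRpE, CLpE} → row (-4,5) (3,-3)
{CRtS, CLtS} → row (2,-1) (1,4)
{CRtE, CLtE} → row (2,-1) (3,-3)
That's 8 distinct rows out of 24 strategies.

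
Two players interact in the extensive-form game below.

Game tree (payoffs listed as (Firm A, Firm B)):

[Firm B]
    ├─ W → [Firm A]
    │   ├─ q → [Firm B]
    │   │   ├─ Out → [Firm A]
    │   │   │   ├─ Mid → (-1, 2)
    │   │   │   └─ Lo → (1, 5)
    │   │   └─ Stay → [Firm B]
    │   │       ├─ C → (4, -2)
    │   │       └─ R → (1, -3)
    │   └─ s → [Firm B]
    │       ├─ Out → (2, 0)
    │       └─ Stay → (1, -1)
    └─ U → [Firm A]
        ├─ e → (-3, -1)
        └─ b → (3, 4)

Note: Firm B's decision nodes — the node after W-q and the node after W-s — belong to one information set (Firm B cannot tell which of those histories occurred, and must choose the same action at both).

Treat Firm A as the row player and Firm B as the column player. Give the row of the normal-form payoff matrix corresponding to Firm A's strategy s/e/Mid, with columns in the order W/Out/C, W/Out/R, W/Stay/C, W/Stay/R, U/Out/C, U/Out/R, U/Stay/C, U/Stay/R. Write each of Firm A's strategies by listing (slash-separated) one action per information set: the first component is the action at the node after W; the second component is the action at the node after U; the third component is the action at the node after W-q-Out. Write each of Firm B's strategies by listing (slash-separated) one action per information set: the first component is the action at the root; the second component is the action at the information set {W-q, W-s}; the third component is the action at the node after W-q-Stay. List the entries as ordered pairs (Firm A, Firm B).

vs W/Out/C: Firm B plays W → Firm A plays s at [W] → Firm B plays Out at [W-s] → (2, 0)
vs W/Out/R: Firm B plays W → Firm A plays s at [W] → Firm B plays Out at [W-s] → (2, 0)
vs W/Stay/C: Firm B plays W → Firm A plays s at [W] → Firm B plays Stay at [W-s] → (1, -1)
vs W/Stay/R: Firm B plays W → Firm A plays s at [W] → Firm B plays Stay at [W-s] → (1, -1)
vs U/Out/C: Firm B plays U → Firm A plays e at [U] → (-3, -1)
vs U/Out/R: Firm B plays U → Firm A plays e at [U] → (-3, -1)
vs U/Stay/C: Firm B plays U → Firm A plays e at [U] → (-3, -1)
vs U/Stay/R: Firm B plays U → Firm A plays e at [U] → (-3, -1)

(2,0) (2,0) (1,-1) (1,-1) (-3,-1) (-3,-1) (-3,-1) (-3,-1)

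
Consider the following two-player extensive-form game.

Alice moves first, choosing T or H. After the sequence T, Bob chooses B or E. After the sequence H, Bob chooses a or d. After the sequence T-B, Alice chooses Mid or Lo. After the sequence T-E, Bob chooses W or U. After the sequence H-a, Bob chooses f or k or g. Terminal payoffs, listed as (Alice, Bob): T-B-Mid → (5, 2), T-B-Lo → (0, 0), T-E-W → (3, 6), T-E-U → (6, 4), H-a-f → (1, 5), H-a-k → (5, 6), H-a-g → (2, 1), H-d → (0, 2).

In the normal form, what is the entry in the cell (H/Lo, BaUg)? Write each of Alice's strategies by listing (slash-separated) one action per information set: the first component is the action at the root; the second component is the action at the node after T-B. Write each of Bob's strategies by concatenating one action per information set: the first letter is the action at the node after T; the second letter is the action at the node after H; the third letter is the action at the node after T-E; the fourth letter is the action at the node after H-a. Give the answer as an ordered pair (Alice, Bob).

(2, 1)

Trace the play path from the root:
  Alice plays H
  Bob plays a at [H]
  Bob plays g at [H-a]
→ terminal payoff (2, 1).
(Alice's choice at the node after T-B is never reached on this path, so it doesn't affect the outcome.)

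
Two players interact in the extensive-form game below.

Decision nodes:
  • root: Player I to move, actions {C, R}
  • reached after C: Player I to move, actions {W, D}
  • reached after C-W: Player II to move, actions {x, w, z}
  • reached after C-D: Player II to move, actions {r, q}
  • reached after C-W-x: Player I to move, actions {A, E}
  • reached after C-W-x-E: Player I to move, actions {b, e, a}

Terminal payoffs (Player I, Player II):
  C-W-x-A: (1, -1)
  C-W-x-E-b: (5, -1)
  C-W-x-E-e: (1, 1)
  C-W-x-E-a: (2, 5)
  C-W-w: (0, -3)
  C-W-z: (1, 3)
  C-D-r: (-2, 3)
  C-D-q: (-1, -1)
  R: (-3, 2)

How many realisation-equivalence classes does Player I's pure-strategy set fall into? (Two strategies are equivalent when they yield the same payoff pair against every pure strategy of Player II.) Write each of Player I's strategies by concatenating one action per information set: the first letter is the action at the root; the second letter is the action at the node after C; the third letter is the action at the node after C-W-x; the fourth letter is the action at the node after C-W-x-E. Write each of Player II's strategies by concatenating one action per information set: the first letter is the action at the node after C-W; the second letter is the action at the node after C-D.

Player I has 24 pure strategies: CWAb, CWAe, CWAa, CWEb, CWEe, CWEa, CDAb, CDAe, CDAa, CDEb, CDEe, CDEa, RWAb, RWAe, RWAa, RWEb, RWEe, RWEa, RDAb, RDAe, RDAa, RDEb, RDEe, RDEa. Columns: xr, xq, wr, wq, zr, zq.
{CWAb, CWAe, CWAa} → row (1,-1) (1,-1) (0,-3) (0,-3) (1,3) (1,3)
{CWEb} → row (5,-1) (5,-1) (0,-3) (0,-3) (1,3) (1,3)
{CWEe} → row (1,1) (1,1) (0,-3) (0,-3) (1,3) (1,3)
{CWEa} → row (2,5) (2,5) (0,-3) (0,-3) (1,3) (1,3)
{CDAb, CDAe, CDAa, CDEb, CDEe, CDEa} → row (-2,3) (-1,-1) (-2,3) (-1,-1) (-2,3) (-1,-1)
{RWAb, RWAe, RWAa, RWEb, RWEe, RWEa, RDAb, RDAe, RDAa, RDEb, RDEe, RDEa} → row (-3,2) (-3,2) (-3,2) (-3,2) (-3,2) (-3,2)
That's 6 distinct rows out of 24 strategies.

6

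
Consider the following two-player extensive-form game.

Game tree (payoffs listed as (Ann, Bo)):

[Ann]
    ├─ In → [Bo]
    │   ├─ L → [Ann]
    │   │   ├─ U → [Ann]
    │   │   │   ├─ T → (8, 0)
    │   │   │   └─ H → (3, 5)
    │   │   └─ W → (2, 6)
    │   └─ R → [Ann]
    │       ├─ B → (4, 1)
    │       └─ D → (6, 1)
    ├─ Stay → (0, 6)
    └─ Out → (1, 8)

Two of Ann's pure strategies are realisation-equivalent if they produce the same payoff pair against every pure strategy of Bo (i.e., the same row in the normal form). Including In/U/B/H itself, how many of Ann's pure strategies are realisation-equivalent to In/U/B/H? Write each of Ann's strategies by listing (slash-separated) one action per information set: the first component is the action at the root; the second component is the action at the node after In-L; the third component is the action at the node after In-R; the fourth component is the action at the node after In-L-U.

1

Row for In/U/B/H (columns L, R): (3,5) (4,1).
Every one of Ann's information sets is on the play path for some reply by Bo when Ann follows In/U/B/H.
Changing the action at any of them therefore changes at least one column, so only In/U/B/H itself gives this row.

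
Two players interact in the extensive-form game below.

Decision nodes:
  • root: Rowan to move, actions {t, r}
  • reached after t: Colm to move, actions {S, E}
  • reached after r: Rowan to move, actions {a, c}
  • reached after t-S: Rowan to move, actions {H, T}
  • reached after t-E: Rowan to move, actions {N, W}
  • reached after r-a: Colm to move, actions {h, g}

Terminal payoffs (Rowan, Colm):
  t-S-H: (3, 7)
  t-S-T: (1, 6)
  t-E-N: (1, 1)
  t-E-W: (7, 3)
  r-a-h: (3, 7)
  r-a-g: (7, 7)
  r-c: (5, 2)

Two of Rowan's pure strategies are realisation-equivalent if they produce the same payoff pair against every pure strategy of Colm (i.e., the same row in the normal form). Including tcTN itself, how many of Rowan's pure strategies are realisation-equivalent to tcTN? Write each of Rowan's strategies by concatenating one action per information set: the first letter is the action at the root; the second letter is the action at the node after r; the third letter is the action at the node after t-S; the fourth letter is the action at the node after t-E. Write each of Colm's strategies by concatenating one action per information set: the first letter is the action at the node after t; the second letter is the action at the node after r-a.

Row for tcTN (columns Sh, Sg, Eh, Eg): (1,6) (1,6) (1,1) (1,1).
Under tcTN, Rowan's choice at the node after r can never be reached regardless of what Colm does, so varying those choices leaves every outcome unchanged.
Holding the reachable choices fixed and varying the unreachable one freely already gives 2 equivalent strategies.
No other strategy reproduces this row, so those 2 are the full class: taTN, tcTN.

2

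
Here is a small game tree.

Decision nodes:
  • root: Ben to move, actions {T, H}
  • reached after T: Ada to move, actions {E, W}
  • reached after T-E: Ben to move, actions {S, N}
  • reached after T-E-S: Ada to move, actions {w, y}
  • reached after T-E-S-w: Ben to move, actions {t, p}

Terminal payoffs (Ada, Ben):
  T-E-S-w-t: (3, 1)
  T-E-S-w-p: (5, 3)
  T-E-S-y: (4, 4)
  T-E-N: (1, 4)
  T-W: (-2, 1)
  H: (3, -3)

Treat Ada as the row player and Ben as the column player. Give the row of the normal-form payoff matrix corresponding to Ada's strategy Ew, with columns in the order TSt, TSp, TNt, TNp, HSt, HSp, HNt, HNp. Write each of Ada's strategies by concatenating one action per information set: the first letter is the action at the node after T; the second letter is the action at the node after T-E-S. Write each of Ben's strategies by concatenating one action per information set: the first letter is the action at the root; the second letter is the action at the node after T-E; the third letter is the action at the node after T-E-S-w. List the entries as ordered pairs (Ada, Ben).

(3,1) (5,3) (1,4) (1,4) (3,-3) (3,-3) (3,-3) (3,-3)

vs TSt: Ben plays T → Ada plays E at [T] → Ben plays S at [T-E] → Ada plays w at [T-E-S] → Ben plays t at [T-E-S-w] → (3, 1)
vs TSp: Ben plays T → Ada plays E at [T] → Ben plays S at [T-E] → Ada plays w at [T-E-S] → Ben plays p at [T-E-S-w] → (5, 3)
vs TNt: Ben plays T → Ada plays E at [T] → Ben plays N at [T-E] → (1, 4)
vs TNp: Ben plays T → Ada plays E at [T] → Ben plays N at [T-E] → (1, 4)
vs HSt: Ben plays H → (3, -3)
vs HSp: Ben plays H → (3, -3)
vs HNt: Ben plays H → (3, -3)
vs HNp: Ben plays H → (3, -3)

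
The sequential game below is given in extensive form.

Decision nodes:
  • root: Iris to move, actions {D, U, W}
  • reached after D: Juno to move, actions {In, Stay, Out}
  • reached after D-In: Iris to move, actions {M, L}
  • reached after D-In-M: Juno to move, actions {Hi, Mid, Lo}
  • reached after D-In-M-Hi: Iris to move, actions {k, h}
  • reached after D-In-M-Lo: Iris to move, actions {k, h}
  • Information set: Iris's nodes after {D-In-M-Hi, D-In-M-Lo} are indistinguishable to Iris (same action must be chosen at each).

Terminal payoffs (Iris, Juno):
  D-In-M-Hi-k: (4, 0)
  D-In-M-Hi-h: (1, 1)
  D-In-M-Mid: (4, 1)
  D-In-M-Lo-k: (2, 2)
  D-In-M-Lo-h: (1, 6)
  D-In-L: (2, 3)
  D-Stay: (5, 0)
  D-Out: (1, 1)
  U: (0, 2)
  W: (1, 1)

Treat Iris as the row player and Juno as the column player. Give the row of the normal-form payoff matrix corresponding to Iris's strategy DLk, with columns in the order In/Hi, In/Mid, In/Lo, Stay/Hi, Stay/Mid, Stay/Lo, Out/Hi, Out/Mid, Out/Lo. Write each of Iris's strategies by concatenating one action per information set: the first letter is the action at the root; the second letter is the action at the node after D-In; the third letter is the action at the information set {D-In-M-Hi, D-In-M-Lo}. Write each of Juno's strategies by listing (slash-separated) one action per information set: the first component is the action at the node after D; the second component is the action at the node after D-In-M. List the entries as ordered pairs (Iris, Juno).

vs In/Hi: Iris plays D → Juno plays In at [D] → Iris plays L at [D-In] → (2, 3)
vs In/Mid: Iris plays D → Juno plays In at [D] → Iris plays L at [D-In] → (2, 3)
vs In/Lo: Iris plays D → Juno plays In at [D] → Iris plays L at [D-In] → (2, 3)
vs Stay/Hi: Iris plays D → Juno plays Stay at [D] → (5, 0)
vs Stay/Mid: Iris plays D → Juno plays Stay at [D] → (5, 0)
vs Stay/Lo: Iris plays D → Juno plays Stay at [D] → (5, 0)
vs Out/Hi: Iris plays D → Juno plays Out at [D] → (1, 1)
vs Out/Mid: Iris plays D → Juno plays Out at [D] → (1, 1)
vs Out/Lo: Iris plays D → Juno plays Out at [D] → (1, 1)

(2,3) (2,3) (2,3) (5,0) (5,0) (5,0) (1,1) (1,1) (1,1)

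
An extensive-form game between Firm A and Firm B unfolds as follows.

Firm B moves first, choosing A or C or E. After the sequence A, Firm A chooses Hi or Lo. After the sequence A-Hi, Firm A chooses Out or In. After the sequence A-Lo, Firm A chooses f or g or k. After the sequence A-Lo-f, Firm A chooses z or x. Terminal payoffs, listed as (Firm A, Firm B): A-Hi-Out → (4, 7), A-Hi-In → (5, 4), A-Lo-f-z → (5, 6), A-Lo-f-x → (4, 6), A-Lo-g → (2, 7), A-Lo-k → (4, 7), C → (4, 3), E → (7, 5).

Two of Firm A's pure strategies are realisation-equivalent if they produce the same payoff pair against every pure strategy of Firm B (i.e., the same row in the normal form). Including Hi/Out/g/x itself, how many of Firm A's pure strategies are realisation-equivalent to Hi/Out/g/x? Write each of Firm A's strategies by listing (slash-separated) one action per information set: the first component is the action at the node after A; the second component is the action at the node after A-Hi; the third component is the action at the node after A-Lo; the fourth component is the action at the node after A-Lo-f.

Row for Hi/Out/g/x (columns A, C, E): (4,7) (4,3) (7,5).
Under Hi/Out/g/x, Firm A's choice at the node after A-Lo and at the node after A-Lo-f can never be reached regardless of what Firm B does, so varying those choices leaves every outcome unchanged.
Holding the reachable choices fixed and varying the unreachable ones freely already gives 3 × 2 = 6 equivalent strategies.
Checking the remaining rows, Lo/Out/k/z, Lo/Out/k/x, Lo/In/k/z, Lo/In/k/x also happen to give the same payoffs in every column, bringing the total to 10: Hi/Out/f/z, Hi/Out/f/x, Hi/Out/g/z, Hi/Out/g/x, Hi/Out/k/z, Hi/Out/k/x, Lo/Out/k/z, Lo/Out/k/x, Lo/In/k/z, Lo/In/k/x.

10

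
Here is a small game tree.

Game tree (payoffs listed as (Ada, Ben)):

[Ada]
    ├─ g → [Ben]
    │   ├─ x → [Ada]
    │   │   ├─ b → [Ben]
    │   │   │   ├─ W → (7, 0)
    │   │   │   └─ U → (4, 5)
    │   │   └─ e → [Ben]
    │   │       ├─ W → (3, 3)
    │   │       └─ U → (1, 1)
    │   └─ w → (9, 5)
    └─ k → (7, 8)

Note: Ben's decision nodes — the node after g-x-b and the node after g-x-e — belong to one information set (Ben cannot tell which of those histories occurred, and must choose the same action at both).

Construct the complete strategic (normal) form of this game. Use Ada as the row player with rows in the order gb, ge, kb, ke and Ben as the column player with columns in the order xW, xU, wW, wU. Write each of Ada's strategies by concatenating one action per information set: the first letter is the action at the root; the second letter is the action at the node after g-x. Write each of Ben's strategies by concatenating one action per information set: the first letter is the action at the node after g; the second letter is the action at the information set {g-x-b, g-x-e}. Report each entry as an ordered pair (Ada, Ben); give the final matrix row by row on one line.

           xW       xU       wW       wU
  gb    (7,0)    (4,5)    (9,5)    (9,5)
  ge    (3,3)    (1,1)    (9,5)    (9,5)
  kb    (7,8)    (7,8)    (7,8)    (7,8)
  ke    (7,8)    (7,8)    (7,8)    (7,8)

gb: (7,0) (4,5) (9,5) (9,5) | ge: (3,3) (1,1) (9,5) (9,5) | kb: (7,8) (7,8) (7,8) (7,8) | ke: (7,8) (7,8) (7,8) (7,8)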